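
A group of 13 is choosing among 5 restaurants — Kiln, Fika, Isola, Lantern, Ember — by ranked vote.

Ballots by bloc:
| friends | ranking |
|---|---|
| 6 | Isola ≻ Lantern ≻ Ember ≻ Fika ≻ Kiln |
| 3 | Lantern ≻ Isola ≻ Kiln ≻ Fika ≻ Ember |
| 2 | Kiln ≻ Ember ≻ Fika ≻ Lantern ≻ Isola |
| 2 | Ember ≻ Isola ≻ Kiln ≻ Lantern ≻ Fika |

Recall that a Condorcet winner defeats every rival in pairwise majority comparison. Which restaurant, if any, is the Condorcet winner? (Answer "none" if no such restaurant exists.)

Check each pair by majority over 13 ballots:
Kiln vs Fika: Kiln wins 7–6.
Kiln vs Isola: Kiln is ranked higher on 2 ballots, Isola on 11. Isola wins 11–2.
Kiln–Lantern: Lantern 9–4.
Kiln vs Ember: Ember, 8–5.
Fika vs Isola: 2 for Fika, 11 for Isola — Isola by 11–2.
Fika–Lantern: Lantern 11–2.
Fika vs Ember: 3 for Fika, 10 for Ember — Ember by 10–3.
Isola vs Lantern: Isola preferred on 6+2 = 8 ballots; Isola wins 8–5.
Isola vs Ember: 9 to 4, Isola.
Lantern vs Ember: Lantern preferred on 6+3 = 9 ballots; Lantern wins 9–4.
Only Isola has no losses; Isola is the Condorcet winner.

Isola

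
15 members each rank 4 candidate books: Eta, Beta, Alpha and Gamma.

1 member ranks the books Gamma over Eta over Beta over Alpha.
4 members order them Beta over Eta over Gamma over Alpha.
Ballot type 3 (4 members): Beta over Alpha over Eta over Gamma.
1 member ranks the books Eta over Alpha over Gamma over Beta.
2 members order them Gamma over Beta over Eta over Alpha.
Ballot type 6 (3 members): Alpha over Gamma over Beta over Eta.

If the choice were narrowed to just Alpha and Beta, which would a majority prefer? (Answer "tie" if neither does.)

Ballots ranking Alpha above Beta: 1 + 3 = 4.
Ballots ranking Beta above Alpha: 15 − 4 = 11.
Beta wins the head-to-head 11–4.

Beta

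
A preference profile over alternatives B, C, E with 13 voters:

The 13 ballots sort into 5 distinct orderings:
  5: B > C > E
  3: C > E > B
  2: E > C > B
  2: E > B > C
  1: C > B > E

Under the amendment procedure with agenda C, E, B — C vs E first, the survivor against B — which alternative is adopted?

Round 1: C vs E — 9–4, C advances.
Round 2: C vs B — 6–7, B advances.
B survives the agenda.

B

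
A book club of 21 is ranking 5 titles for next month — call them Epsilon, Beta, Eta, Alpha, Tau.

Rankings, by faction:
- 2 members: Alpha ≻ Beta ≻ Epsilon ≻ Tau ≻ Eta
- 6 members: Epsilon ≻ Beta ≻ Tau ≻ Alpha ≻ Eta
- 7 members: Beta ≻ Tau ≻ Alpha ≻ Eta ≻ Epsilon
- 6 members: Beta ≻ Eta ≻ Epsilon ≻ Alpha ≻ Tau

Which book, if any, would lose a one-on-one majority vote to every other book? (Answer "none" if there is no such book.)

Pairwise majorities:
Epsilon vs Beta: Beta, 15–6.
Epsilon vs Eta: 8 to 13, Eta.
Epsilon vs Alpha: 6+6 = 12 for Epsilon, 9 for Alpha — Epsilon by 12–9.
Epsilon vs Tau: Epsilon preferred on 2+6+6 = 14 ballots; Epsilon wins 14–7.
Beta vs Eta: Beta, 21–0.
Beta–Alpha: Beta 19–2.
Beta–Tau: Beta 21–0.
Eta vs Alpha: Eta preferred on 6 ballots; Alpha wins 15–6.
Eta vs Tau: 6 for Eta, 15 for Tau — Tau by 15–6.
Alpha vs Tau: Tau wins 13–8.
Each book has at least one pairwise win (Epsilon beats Alpha; Beta beats Epsilon; Eta beats Epsilon; Alpha beats Eta; Tau beats Eta) — no Condorcet loser.

none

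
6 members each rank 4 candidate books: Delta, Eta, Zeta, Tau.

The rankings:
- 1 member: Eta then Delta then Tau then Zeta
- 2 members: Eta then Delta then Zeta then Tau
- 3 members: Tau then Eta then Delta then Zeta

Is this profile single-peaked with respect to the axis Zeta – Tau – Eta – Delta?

Axis positions: Zeta=1, Tau=2, Eta=3, Delta=4.
Cluster 1 (peak Eta at position 3): ranking walks positions 3-4-2-1, expanding outward from the peak — single-peaked.
Cluster 2: ranking walks positions 3-4-1-2; Zeta is ranked above Tau even though Tau lies between Zeta and the peak Eta on the axis — preferences dip and rise again. Not single-peaked.
Cluster 3 (peak Tau at position 2): ranking walks positions 2-3-4-1, expanding outward from the peak — single-peaked.
Cluster 2 violates single-peakedness, so the profile is not single-peaked on this axis.

no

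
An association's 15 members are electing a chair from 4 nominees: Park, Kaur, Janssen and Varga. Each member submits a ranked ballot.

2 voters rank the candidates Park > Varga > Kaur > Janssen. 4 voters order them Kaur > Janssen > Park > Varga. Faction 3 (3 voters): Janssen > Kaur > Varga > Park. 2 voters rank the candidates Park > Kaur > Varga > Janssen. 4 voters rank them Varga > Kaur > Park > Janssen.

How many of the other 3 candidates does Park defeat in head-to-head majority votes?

Park against each rival (15 voters):
Park vs Kaur: Kaur wins 11–4.
Park vs Janssen: Park preferred on 2+2+4 = 8 ballots; Park wins 8–7.
Park vs Varga: 2+4+2 = 8 for Park, 7 for Varga — Park by 8–7.
Park beats Janssen, Varga; loses to Kaur — 2 pairwise wins.

2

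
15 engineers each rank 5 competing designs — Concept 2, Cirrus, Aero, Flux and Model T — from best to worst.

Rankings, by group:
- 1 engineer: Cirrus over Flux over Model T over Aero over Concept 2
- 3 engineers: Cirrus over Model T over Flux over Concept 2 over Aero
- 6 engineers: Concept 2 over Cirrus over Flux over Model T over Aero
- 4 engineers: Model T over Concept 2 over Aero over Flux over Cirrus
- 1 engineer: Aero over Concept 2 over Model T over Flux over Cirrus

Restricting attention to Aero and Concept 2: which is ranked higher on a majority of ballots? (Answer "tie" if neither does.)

Concept 2

Ballots ranking Aero above Concept 2: 1 + 1 = 2.
Ballots ranking Concept 2 above Aero: 15 − 2 = 13.
Concept 2 wins the head-to-head 13–2.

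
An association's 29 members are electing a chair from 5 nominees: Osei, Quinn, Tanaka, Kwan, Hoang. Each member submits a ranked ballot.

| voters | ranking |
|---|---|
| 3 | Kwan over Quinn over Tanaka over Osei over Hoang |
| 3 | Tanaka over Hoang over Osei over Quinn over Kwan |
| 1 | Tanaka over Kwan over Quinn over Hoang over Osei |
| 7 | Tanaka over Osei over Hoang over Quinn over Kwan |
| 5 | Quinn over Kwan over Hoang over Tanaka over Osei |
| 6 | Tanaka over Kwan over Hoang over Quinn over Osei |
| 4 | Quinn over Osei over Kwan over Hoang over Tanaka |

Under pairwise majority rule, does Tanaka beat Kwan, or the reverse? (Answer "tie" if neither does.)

Ballots ranking Tanaka above Kwan: 3 + 1 + 7 + 6 = 17.
Ballots ranking Kwan above Tanaka: 29 − 17 = 12.
Tanaka wins the head-to-head 17–12.

Tanaka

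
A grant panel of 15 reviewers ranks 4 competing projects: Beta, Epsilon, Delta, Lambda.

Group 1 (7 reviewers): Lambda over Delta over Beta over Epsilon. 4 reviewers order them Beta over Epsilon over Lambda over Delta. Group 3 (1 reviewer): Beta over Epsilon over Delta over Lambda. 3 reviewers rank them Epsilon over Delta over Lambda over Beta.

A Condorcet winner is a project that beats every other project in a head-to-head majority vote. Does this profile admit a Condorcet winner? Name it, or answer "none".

Head-to-head results (15 reviewers):
Beta vs Epsilon: Beta is ranked higher on 7+4+1 = 12 ballots, Epsilon on 3. Beta wins 12–3.
Beta vs Delta: 4+1 = 5 for Beta, 10 for Delta — Delta by 10–5.
Beta vs Lambda: Beta preferred on 4+1 = 5 ballots; Lambda wins 10–5.
Epsilon vs Delta: 4+1+3 = 8 for Epsilon, 7 for Delta — Epsilon by 8–7.
Epsilon vs Lambda: Epsilon preferred on 4+1+3 = 8 ballots; Epsilon wins 8–7.
Delta vs Lambda: 4 to 11, Lambda.
No project is unbeaten: Beta loses to Delta; Epsilon loses to Beta; Delta loses to Epsilon; Lambda loses to Epsilon. In particular Beta → Epsilon → Delta → Beta is a majority cycle — no Condorcet winner exists.

none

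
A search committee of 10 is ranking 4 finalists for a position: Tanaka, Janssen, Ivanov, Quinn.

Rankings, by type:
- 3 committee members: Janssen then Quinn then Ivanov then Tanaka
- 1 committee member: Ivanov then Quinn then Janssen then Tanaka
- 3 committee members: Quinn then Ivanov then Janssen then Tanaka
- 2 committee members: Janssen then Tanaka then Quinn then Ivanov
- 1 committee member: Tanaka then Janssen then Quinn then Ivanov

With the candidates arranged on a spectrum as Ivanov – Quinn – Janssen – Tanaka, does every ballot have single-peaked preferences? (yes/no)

Axis positions: Ivanov=1, Quinn=2, Janssen=3, Tanaka=4.
Type 1 (peak Janssen at position 3): ranking walks positions 3-2-1-4, expanding outward from the peak — single-peaked.
Type 2 (peak Ivanov at position 1): ranking walks positions 1-2-3-4, expanding outward from the peak — single-peaked.
Type 3 (peak Quinn at position 2): ranking walks positions 2-1-3-4, expanding outward from the peak — single-peaked.
Type 4 (peak Janssen at position 3): ranking walks positions 3-4-2-1, expanding outward from the peak — single-peaked.
Type 5 (peak Tanaka at position 4): ranking walks positions 4-3-2-1, expanding outward from the peak — single-peaked.
Every ranking is single-peaked on this axis.

yes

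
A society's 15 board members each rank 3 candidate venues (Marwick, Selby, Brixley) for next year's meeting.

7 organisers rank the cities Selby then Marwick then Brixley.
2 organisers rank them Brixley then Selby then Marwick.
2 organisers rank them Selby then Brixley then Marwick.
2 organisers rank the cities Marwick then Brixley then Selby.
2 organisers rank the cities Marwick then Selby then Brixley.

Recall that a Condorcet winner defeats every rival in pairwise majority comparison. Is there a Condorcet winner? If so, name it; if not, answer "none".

Check each pair by majority over 15 ballots:
Marwick vs Selby: Marwick is ranked higher on 2+2 = 4 ballots, Selby on 11. Selby wins 11–4.
Marwick vs Brixley: Marwick is ranked higher on 7+2+2 = 11 ballots, Brixley on 4. Marwick wins 11–4.
Selby vs Brixley: 11 to 4, Selby.
Selby beats each of Marwick, Brixley — Selby is the Condorcet winner.

Selby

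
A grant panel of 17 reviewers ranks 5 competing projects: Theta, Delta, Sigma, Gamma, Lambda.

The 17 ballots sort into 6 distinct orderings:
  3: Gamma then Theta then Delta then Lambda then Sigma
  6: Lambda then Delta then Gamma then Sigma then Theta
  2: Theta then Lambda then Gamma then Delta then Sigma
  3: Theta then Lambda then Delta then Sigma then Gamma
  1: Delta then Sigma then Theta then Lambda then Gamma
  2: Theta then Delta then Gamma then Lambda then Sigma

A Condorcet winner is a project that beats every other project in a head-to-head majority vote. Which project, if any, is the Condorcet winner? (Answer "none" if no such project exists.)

Check each pair by majority over 17 ballots:
Theta–Delta: Theta 10–7.
Theta vs Sigma: Theta, 10–7.
Theta vs Gamma: Gamma wins 9–8.
Theta–Lambda: Theta 11–6.
Delta vs Sigma: Delta, 17–0.
Delta vs Gamma: Delta wins 12–5.
Delta vs Lambda: Lambda wins 11–6.
Sigma vs Gamma: Gamma wins 13–4.
Sigma vs Lambda: Lambda, 16–1.
Gamma vs Lambda: Lambda, 12–5.
No project is unbeaten: Theta loses to Gamma; Delta loses to Theta; Sigma loses to Theta; Gamma loses to Delta; Lambda loses to Theta. In particular Theta beats Delta beats Gamma beats Theta is a majority cycle — no Condorcet winner exists.

none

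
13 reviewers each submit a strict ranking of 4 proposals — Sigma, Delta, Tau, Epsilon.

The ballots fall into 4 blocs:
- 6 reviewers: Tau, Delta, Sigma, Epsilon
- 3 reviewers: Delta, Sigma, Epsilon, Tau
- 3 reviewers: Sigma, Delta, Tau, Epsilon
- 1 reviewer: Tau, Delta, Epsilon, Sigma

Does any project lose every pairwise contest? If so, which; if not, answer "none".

Pairwise majorities:
Sigma vs Delta: 3 to 10, Delta.
Sigma vs Tau: 3+3 = 6 for Sigma, 7 for Tau — Tau by 7–6.
Sigma vs Epsilon: Sigma, 12–1.
Delta vs Tau: 3+3 = 6 for Delta, 7 for Tau — Tau by 7–6.
Delta vs Epsilon: Delta wins 13–0.
Tau–Epsilon: Tau 10–3.
Epsilon loses to every other project — it is the Condorcet loser.

Epsilon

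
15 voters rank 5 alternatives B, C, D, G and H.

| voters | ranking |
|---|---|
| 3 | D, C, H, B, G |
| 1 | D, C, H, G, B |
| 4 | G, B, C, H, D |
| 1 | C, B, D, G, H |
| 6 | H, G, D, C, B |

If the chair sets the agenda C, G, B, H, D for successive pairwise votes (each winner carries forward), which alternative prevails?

H

Round 1: C vs G — 5–10, G advances.
Round 2: G vs B — 11–4, G advances.
Round 3: G vs H — 5–10, H advances.
Round 4: H vs D — 10–5, H advances.
The agenda winner is H.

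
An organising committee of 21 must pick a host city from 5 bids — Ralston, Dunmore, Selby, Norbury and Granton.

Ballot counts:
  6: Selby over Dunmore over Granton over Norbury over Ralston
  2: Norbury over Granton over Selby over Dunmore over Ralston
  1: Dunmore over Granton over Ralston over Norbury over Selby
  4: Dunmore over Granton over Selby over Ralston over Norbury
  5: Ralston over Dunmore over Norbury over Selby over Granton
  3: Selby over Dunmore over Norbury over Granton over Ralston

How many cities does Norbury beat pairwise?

1

Norbury against each rival (21 organisers):
Norbury vs Ralston: 11 to 10, Norbury.
Norbury vs Dunmore: Norbury is ranked higher on 2 ballots, Dunmore on 19. Dunmore wins 19–2.
Norbury vs Selby: Norbury preferred on 2+1+5 = 8 ballots; Selby wins 13–8.
Norbury–Granton: Granton 11–10.
Norbury beats Ralston; loses to Dunmore, Selby, Granton — 1 pairwise win.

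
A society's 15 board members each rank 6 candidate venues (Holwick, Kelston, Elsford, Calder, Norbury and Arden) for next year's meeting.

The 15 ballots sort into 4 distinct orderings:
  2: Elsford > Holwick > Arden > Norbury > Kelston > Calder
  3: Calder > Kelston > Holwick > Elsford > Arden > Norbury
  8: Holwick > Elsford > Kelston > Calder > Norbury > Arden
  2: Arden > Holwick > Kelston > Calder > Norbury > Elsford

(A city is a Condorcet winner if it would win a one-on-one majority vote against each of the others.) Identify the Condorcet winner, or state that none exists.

Holwick

Pairwise majorities:
Holwick vs Kelston: 12 to 3, Holwick.
Holwick vs Elsford: Holwick wins 13–2.
Holwick vs Calder: Holwick preferred on 2+8+2 = 12 ballots; Holwick wins 12–3.
Holwick–Norbury: Holwick 15–0.
Holwick vs Arden: Holwick, 13–2.
Kelston vs Elsford: 3+2 = 5 for Kelston, 10 for Elsford — Elsford by 10–5.
Kelston vs Calder: 12 to 3, Kelston.
Kelston vs Norbury: Kelston preferred on 3+8+2 = 13 ballots; Kelston wins 13–2.
Kelston vs Arden: Kelston is ranked higher on 3+8 = 11 ballots, Arden on 4. Kelston wins 11–4.
Elsford vs Calder: 2+8 = 10 for Elsford, 5 for Calder — Elsford by 10–5.
Elsford vs Norbury: Elsford wins 13–2.
Elsford vs Arden: Elsford, 13–2.
Calder vs Norbury: Calder, 13–2.
Calder vs Arden: Calder is ranked higher on 3+8 = 11 ballots, Arden on 4. Calder wins 11–4.
Norbury–Arden: Norbury 8–7.
Only Holwick has no losses; Holwick is the Condorcet winner.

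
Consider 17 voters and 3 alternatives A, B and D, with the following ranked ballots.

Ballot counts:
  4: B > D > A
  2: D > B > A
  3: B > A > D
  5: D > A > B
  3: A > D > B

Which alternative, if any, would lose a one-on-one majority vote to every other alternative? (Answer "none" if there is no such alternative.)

A

Pairwise majorities:
A vs B: A preferred on 5+3 = 8 ballots; B wins 9–8.
A vs D: A preferred on 3+3 = 6 ballots; D wins 11–6.
B vs D: D, 10–7.
A is beaten in every head-to-head and is the Condorcet loser.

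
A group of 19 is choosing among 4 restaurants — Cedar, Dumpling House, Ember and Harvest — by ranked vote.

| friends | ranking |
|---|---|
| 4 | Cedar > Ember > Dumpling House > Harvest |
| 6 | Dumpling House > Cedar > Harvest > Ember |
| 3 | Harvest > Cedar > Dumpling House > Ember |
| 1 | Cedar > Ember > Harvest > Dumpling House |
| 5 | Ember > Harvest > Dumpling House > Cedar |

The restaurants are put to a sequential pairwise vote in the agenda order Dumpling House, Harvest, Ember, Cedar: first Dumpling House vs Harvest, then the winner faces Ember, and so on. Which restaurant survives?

Round 1: Dumpling House vs Harvest — 10–9, Dumpling House advances.
Round 2: Dumpling House vs Ember — 9–10, Ember advances.
Round 3: Ember vs Cedar — 5–14, Cedar advances.
Cedar survives the agenda.

Cedar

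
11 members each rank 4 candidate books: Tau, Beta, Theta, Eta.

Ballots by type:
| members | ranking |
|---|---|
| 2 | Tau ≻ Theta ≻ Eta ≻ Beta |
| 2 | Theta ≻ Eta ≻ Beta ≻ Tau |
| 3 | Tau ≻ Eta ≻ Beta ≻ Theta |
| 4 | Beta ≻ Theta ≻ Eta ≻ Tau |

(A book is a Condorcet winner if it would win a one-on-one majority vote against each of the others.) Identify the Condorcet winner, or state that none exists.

Head-to-head results (11 members):
Tau vs Beta: Beta, 6–5.
Tau vs Theta: Theta wins 6–5.
Tau–Eta: Eta 6–5.
Beta–Theta: Beta 7–4.
Beta vs Eta: Eta, 7–4.
Theta vs Eta: 2+2+4 = 8 for Theta, 3 for Eta — Theta by 8–3.
Each book drops at least one matchup (Tau loses to Beta; Beta loses to Eta; Theta loses to Beta; Eta loses to Theta); the cycle Beta > Theta > Eta > Beta rules out a Condorcet winner.

none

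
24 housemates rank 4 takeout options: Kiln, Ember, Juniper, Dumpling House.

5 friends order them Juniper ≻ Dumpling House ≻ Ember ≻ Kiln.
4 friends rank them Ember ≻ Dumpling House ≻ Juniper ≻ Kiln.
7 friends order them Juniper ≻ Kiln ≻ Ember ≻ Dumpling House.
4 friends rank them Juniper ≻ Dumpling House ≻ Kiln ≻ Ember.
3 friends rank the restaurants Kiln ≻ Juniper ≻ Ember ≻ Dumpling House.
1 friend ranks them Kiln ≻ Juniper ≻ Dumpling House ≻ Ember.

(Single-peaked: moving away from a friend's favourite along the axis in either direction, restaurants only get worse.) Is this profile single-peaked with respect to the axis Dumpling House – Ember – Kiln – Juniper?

Axis positions: Dumpling House=1, Ember=2, Kiln=3, Juniper=4.
Faction 1: ranking walks positions 4-1-2-3; Dumpling House is ranked above Kiln even though Kiln lies between Dumpling House and the peak Juniper on the axis — preferences dip and rise again. Not single-peaked.
Faction 2: ranking walks positions 2-1-4-3; Juniper is ranked above Kiln even though Kiln lies between Juniper and the peak Ember on the axis — preferences dip and rise again. Not single-peaked.
Faction 3 (peak Juniper at position 4): ranking walks positions 4-3-2-1, expanding outward from the peak — single-peaked.
Faction 4: ranking walks positions 4-1-3-2; Dumpling House is ranked above Kiln even though Kiln lies between Dumpling House and the peak Juniper on the axis — preferences dip and rise again. Not single-peaked.
Faction 5 (peak Kiln at position 3): ranking walks positions 3-4-2-1, expanding outward from the peak — single-peaked.
Faction 6: ranking walks positions 3-4-1-2; Dumpling House is ranked above Ember even though Ember lies between Dumpling House and the peak Kiln on the axis — preferences dip and rise again. Not single-peaked.
Faction 1 violates single-peakedness, so the profile is not single-peaked on this axis.

no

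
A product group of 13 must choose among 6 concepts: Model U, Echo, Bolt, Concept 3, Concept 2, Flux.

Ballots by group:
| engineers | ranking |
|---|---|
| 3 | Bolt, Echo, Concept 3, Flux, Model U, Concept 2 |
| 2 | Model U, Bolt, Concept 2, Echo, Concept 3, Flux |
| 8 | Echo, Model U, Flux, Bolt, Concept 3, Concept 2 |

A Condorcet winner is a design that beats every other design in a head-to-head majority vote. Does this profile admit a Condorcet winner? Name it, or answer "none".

Echo

Pairwise majorities:
Model U vs Echo: Echo wins 11–2.
Model U vs Bolt: Model U, 10–3.
Model U vs Concept 3: 2+8 = 10 for Model U, 3 for Concept 3 — Model U by 10–3.
Model U vs Concept 2: 13 to 0, Model U.
Model U vs Flux: Model U preferred on 2+8 = 10 ballots; Model U wins 10–3.
Echo vs Bolt: Echo preferred on 8 ballots; Echo wins 8–5.
Echo vs Concept 3: Echo, 13–0.
Echo–Concept 2: Echo 11–2.
Echo–Flux: Echo 13–0.
Bolt vs Concept 3: 3+2+8 = 13 for Bolt, 0 for Concept 3 — Bolt by 13–0.
Bolt–Concept 2: Bolt 13–0.
Bolt vs Flux: Flux wins 8–5.
Concept 3 vs Concept 2: 3+8 = 11 for Concept 3, 2 for Concept 2 — Concept 3 by 11–2.
Concept 3 vs Flux: 5 to 8, Flux.
Concept 2 vs Flux: 2 to 11, Flux.
Echo defeats every rival head-to-head and is the Condorcet winner.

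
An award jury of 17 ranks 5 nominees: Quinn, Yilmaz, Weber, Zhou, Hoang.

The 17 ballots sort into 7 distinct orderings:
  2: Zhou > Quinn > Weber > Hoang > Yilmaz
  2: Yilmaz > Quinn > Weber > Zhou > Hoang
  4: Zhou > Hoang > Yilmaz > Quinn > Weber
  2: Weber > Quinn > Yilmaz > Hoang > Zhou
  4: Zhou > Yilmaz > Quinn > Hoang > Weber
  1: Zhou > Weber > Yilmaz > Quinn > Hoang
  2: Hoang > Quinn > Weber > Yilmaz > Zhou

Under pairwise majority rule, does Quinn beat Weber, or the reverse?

Quinn

Ballots ranking Quinn above Weber: 2 + 2 + 4 + 4 + 2 = 14.
Ballots ranking Weber above Quinn: 17 − 14 = 3.
Quinn wins the head-to-head 14–3.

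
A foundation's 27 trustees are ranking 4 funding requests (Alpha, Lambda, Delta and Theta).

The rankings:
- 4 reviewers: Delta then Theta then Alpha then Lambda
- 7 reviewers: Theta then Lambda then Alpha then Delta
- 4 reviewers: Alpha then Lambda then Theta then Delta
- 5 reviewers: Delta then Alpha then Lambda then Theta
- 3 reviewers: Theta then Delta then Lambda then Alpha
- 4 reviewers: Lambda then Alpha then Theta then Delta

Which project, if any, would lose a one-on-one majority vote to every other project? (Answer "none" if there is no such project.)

Pairwise majorities:
Alpha–Lambda: Lambda 14–13.
Alpha vs Delta: Alpha, 15–12.
Alpha vs Theta: Theta, 14–13.
Lambda vs Delta: 7+4+4 = 15 for Lambda, 12 for Delta — Lambda by 15–12.
Lambda vs Theta: Lambda is ranked higher on 4+5+4 = 13 ballots, Theta on 14. Theta wins 14–13.
Delta–Theta: Theta 18–9.
Delta loses to every other project — it is the Condorcet loser.

Delta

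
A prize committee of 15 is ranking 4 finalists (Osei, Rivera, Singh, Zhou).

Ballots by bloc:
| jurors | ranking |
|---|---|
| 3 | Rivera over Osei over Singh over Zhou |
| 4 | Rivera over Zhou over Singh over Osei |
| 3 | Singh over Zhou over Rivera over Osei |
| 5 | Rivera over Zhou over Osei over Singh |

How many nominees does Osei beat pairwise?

Osei against each rival (15 jurors):
Osei vs Rivera: Osei preferred on 0 ballots; Rivera wins 15–0.
Osei vs Singh: Osei wins 8–7.
Osei–Zhou: Zhou 12–3.
Osei beats Singh; loses to Rivera, Zhou — 1 pairwise win.

1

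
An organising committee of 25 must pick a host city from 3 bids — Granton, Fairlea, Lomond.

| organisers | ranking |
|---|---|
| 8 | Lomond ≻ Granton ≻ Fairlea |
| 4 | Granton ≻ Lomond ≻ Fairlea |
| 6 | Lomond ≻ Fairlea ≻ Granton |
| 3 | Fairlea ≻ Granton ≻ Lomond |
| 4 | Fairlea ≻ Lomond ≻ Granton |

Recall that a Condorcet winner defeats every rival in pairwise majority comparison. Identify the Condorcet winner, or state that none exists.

Lomond

Check each pair by majority over 25 ballots:
Granton vs Fairlea: Fairlea wins 13–12.
Granton vs Lomond: Lomond wins 18–7.
Fairlea–Lomond: Lomond 18–7.
Only Lomond has no losses; Lomond is the Condorcet winner.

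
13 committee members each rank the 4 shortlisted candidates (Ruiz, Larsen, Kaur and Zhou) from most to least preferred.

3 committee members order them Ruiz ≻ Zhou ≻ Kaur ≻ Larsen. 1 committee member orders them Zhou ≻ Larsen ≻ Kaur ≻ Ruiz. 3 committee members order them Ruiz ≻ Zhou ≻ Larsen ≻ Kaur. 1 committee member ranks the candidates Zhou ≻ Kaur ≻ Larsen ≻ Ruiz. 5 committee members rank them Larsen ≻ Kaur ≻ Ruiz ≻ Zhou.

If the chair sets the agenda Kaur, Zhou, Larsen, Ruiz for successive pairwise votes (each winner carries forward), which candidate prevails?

Ruiz

Round 1: Kaur vs Zhou — 5–8, Zhou advances.
Round 2: Zhou vs Larsen — 8–5, Zhou advances.
Round 3: Zhou vs Ruiz — 2–11, Ruiz advances.
The agenda winner is Ruiz.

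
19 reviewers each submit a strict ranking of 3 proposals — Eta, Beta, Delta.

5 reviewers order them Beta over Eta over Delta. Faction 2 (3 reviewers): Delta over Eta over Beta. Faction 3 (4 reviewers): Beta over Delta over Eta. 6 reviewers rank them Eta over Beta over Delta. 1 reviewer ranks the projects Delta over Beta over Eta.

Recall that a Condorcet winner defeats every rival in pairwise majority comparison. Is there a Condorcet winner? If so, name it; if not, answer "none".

Head-to-head results (19 reviewers):
Eta vs Beta: Eta preferred on 3+6 = 9 ballots; Beta wins 10–9.
Eta vs Delta: Eta preferred on 5+6 = 11 ballots; Eta wins 11–8.
Beta vs Delta: Beta preferred on 5+4+6 = 15 ballots; Beta wins 15–4.
Beta beats each of Eta, Delta — Beta is the Condorcet winner.

Beta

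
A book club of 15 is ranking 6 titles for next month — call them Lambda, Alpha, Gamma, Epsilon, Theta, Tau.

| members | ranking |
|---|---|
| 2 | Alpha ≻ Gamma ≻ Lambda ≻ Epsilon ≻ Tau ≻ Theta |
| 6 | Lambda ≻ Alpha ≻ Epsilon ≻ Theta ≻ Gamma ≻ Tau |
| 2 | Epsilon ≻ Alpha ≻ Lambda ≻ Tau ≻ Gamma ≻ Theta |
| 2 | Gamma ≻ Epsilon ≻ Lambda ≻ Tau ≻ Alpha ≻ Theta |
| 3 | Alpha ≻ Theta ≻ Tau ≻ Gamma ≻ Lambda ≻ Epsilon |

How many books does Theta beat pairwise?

Theta against each rival (15 members):
Theta vs Lambda: Lambda wins 12–3.
Theta vs Alpha: Theta is ranked higher on 0 ballots, Alpha on 15. Alpha wins 15–0.
Theta vs Gamma: Theta is ranked higher on 6+3 = 9 ballots, Gamma on 6. Theta wins 9–6.
Theta vs Epsilon: 3 to 12, Epsilon.
Theta–Tau: Theta 9–6.
Theta beats Gamma, Tau; loses to Lambda, Alpha, Epsilon — 2 pairwise wins.

2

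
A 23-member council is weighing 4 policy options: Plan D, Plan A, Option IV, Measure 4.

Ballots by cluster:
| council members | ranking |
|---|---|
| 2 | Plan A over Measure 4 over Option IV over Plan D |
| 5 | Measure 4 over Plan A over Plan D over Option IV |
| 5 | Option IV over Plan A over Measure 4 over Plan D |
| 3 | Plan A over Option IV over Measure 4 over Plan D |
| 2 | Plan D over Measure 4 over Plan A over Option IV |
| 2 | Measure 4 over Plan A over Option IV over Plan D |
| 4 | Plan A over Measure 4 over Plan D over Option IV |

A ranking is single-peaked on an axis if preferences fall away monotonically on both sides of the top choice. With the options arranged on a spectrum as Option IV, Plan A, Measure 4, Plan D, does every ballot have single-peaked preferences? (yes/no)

Axis positions: Option IV=1, Plan A=2, Measure 4=3, Plan D=4.
Cluster 1 (peak Plan A at position 2): ranking walks positions 2-3-1-4, expanding outward from the peak — single-peaked.
Cluster 2 (peak Measure 4 at position 3): ranking walks positions 3-2-4-1, expanding outward from the peak — single-peaked.
Cluster 3 (peak Option IV at position 1): ranking walks positions 1-2-3-4, expanding outward from the peak — single-peaked.
Cluster 4 (peak Plan A at position 2): ranking walks positions 2-1-3-4, expanding outward from the peak — single-peaked.
Cluster 5 (peak Plan D at position 4): ranking walks positions 4-3-2-1, expanding outward from the peak — single-peaked.
Cluster 6 (peak Measure 4 at position 3): ranking walks positions 3-2-1-4, expanding outward from the peak — single-peaked.
Cluster 7 (peak Plan A at position 2): ranking walks positions 2-3-4-1, expanding outward from the peak — single-peaked.
Every ranking is single-peaked on this axis.

yes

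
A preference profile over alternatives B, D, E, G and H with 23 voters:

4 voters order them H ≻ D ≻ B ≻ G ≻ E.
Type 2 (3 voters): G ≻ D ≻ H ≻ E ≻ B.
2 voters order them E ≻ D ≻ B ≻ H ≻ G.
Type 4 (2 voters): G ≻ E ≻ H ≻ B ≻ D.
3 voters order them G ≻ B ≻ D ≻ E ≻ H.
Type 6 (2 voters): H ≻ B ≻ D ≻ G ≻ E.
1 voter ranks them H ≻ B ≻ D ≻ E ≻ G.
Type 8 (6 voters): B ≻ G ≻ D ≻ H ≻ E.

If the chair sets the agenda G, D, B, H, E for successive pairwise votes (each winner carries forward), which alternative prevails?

H

Round 1: G vs D — 14–9, G advances.
Round 2: G vs B — 8–15, B advances.
Round 3: B vs H — 11–12, H advances.
Round 4: H vs E — 16–7, H advances.
The agenda winner is H.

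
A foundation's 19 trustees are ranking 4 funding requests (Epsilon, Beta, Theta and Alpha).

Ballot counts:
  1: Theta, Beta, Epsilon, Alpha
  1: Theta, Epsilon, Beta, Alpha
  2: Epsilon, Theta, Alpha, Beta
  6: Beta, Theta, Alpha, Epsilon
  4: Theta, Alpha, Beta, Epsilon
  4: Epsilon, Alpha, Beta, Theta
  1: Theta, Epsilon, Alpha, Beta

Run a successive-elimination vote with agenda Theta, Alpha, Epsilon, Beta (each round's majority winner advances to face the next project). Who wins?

Round 1: Theta vs Alpha — 15–4, Theta advances.
Round 2: Theta vs Epsilon — 13–6, Theta advances.
Round 3: Theta vs Beta — 9–10, Beta advances.
The agenda winner is Beta.

Beta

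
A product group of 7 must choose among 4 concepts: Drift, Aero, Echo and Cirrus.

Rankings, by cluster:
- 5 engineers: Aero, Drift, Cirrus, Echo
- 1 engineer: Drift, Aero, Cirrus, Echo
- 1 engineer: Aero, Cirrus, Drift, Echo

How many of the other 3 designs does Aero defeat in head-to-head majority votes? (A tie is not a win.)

3

Aero against each rival (7 engineers):
Aero vs Drift: Aero wins 6–1.
Aero vs Echo: 7 to 0, Aero.
Aero vs Cirrus: Aero wins 7–0.
Aero beats Drift, Echo, Cirrus — 3 pairwise wins.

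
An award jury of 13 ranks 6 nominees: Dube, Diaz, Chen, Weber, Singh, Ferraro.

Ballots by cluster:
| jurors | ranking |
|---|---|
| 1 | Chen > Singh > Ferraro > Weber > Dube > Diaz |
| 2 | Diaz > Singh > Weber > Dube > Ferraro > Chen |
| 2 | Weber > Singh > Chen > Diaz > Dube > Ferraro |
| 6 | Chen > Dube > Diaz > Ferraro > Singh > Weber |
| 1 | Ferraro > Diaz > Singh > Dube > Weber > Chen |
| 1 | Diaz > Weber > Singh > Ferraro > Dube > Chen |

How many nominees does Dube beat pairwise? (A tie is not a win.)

Dube against each rival (13 jurors):
Dube vs Diaz: Dube, 7–6.
Dube vs Chen: 4 to 9, Chen.
Dube–Weber: Dube 7–6.
Dube vs Singh: 6 to 7, Singh.
Dube vs Ferraro: 2+2+6 = 10 for Dube, 3 for Ferraro — Dube by 10–3.
Dube beats Diaz, Weber, Ferraro; loses to Chen, Singh — 3 pairwise wins.

3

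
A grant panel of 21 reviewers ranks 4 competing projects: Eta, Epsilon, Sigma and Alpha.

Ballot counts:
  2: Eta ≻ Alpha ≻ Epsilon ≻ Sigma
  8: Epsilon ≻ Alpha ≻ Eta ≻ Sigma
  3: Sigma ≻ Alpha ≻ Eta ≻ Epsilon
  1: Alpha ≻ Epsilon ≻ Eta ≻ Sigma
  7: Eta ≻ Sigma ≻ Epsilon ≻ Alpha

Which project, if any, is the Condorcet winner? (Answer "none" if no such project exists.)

Head-to-head results (21 reviewers):
Eta vs Epsilon: Eta is ranked higher on 2+3+7 = 12 ballots, Epsilon on 9. Eta wins 12–9.
Eta–Sigma: Eta 18–3.
Eta vs Alpha: 9 to 12, Alpha.
Epsilon vs Sigma: 11 to 10, Epsilon.
Epsilon–Alpha: Epsilon 15–6.
Sigma vs Alpha: Sigma is ranked higher on 3+7 = 10 ballots, Alpha on 11. Alpha wins 11–10.
Each project drops at least one matchup (Eta loses to Alpha; Epsilon loses to Eta; Sigma loses to Eta; Alpha loses to Epsilon); the cycle Eta beats Epsilon beats Alpha beats Eta rules out a Condorcet winner.

none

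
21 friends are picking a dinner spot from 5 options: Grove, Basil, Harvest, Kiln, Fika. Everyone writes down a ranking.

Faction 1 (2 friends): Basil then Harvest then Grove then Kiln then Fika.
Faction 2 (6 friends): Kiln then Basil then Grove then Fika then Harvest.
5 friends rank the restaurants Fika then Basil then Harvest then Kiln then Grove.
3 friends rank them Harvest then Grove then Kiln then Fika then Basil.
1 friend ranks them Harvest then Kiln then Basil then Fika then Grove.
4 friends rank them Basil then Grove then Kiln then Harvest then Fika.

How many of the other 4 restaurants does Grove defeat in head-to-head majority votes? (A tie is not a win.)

1

Grove against each rival (21 friends):
Grove–Basil: Basil 18–3.
Grove vs Harvest: Harvest, 11–10.
Grove vs Kiln: Kiln wins 12–9.
Grove vs Fika: 2+6+3+4 = 15 for Grove, 6 for Fika — Grove by 15–6.
Grove beats Fika; loses to Basil, Harvest, Kiln — 1 pairwise win.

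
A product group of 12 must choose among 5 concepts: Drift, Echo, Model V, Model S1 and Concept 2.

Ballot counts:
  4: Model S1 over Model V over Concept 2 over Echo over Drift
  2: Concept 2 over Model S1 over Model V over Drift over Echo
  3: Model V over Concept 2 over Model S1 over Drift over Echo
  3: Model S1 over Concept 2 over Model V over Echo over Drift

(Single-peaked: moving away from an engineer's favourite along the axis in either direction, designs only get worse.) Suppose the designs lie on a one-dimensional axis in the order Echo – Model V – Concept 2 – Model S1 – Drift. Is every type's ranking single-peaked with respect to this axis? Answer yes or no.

no

Axis positions: Echo=1, Model V=2, Concept 2=3, Model S1=4, Drift=5.
Type 1: ranking walks positions 4-2-3-1-5; Model V is ranked above Concept 2 even though Concept 2 lies between Model V and the peak Model S1 on the axis — preferences dip and rise again. Not single-peaked.
Type 2 (peak Concept 2 at position 3): ranking walks positions 3-4-2-5-1, expanding outward from the peak — single-peaked.
Type 3 (peak Model V at position 2): ranking walks positions 2-3-4-5-1, expanding outward from the peak — single-peaked.
Type 4 (peak Model S1 at position 4): ranking walks positions 4-3-2-1-5, expanding outward from the peak — single-peaked.
Type 1 violates single-peakedness, so the profile is not single-peaked on this axis.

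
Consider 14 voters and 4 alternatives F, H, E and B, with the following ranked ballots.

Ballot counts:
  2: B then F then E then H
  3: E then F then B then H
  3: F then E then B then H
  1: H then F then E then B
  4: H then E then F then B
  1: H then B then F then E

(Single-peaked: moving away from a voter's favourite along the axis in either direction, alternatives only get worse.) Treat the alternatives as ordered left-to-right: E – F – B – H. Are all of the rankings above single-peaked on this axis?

Axis positions: E=1, F=2, B=3, H=4.
Cluster 1 (peak B at position 3): ranking walks positions 3-2-1-4, expanding outward from the peak — single-peaked.
Cluster 2 (peak E at position 1): ranking walks positions 1-2-3-4, expanding outward from the peak — single-peaked.
Cluster 3 (peak F at position 2): ranking walks positions 2-1-3-4, expanding outward from the peak — single-peaked.
Cluster 4: ranking walks positions 4-2-1-3; F is ranked above B even though B lies between F and the peak H on the axis — preferences dip and rise again. Not single-peaked.
Cluster 5: ranking walks positions 4-1-2-3; E is ranked above B even though B lies between E and the peak H on the axis — preferences dip and rise again. Not single-peaked.
Cluster 6 (peak H at position 4): ranking walks positions 4-3-2-1, expanding outward from the peak — single-peaked.
Cluster 4 violates single-peakedness, so the profile is not single-peaked on this axis.

no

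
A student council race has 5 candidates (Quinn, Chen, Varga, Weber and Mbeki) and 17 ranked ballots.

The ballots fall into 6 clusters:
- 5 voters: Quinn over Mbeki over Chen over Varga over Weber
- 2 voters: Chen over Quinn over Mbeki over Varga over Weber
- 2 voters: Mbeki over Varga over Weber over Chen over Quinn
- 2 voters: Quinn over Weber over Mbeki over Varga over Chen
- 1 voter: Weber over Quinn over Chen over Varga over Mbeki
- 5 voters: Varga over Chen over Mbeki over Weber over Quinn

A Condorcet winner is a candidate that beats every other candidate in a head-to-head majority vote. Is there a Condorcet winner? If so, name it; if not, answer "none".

Head-to-head results (17 voters):
Quinn vs Chen: Chen, 9–8.
Quinn vs Varga: Quinn, 10–7.
Quinn–Weber: Quinn 9–8.
Quinn vs Mbeki: Quinn, 10–7.
Chen vs Varga: Varga, 9–8.
Chen vs Weber: Chen wins 12–5.
Chen vs Mbeki: Mbeki wins 9–8.
Varga vs Weber: Varga wins 14–3.
Varga vs Mbeki: Mbeki wins 11–6.
Weber vs Mbeki: Mbeki wins 14–3.
No candidate is unbeaten: Quinn loses to Chen; Chen loses to Varga; Varga loses to Quinn; Weber loses to Quinn; Mbeki loses to Quinn. In particular Quinn beats Varga beats Chen beats Quinn is a majority cycle — no Condorcet winner exists.

none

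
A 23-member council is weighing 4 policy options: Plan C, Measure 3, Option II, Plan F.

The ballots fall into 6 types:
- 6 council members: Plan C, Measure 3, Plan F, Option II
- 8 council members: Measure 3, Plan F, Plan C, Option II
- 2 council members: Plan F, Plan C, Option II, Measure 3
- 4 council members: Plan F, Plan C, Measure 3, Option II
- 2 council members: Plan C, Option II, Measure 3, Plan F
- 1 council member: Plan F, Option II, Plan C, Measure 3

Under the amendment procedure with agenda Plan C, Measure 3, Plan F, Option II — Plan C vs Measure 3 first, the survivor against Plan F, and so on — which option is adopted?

Plan F

Round 1: Plan C vs Measure 3 — 15–8, Plan C advances.
Round 2: Plan C vs Plan F — 8–15, Plan F advances.
Round 3: Plan F vs Option II — 21–2, Plan F advances.
Plan F survives the agenda.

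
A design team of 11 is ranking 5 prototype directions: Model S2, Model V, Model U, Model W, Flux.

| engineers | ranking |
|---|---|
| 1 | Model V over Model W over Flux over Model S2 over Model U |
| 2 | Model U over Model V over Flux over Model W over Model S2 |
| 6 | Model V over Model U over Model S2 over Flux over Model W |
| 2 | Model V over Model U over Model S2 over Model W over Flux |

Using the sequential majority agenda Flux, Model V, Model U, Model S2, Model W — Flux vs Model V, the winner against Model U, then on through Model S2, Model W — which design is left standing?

Round 1: Flux vs Model V — 0–11, Model V advances.
Round 2: Model V vs Model U — 9–2, Model V advances.
Round 3: Model V vs Model S2 — 11–0, Model V advances.
Round 4: Model V vs Model W — 11–0, Model V advances.
The agenda winner is Model V.

Model V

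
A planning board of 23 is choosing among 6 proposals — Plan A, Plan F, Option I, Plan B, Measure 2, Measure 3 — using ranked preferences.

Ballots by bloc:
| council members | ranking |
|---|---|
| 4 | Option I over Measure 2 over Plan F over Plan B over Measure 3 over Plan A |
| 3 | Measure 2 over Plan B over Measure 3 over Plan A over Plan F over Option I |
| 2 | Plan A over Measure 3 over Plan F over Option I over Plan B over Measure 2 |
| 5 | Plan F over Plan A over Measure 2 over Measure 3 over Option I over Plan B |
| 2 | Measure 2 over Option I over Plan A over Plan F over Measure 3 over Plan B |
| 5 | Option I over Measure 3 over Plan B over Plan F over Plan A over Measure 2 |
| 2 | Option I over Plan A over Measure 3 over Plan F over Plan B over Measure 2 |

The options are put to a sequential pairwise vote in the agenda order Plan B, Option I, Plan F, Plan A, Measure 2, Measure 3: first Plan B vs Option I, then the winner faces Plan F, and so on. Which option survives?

Round 1: Plan B vs Option I — 3–20, Option I advances.
Round 2: Option I vs Plan F — 13–10, Option I advances.
Round 3: Option I vs Plan A — 13–10, Option I advances.
Round 4: Option I vs Measure 2 — 13–10, Option I advances.
Round 5: Option I vs Measure 3 — 13–10, Option I advances.
The agenda winner is Option I.

Option I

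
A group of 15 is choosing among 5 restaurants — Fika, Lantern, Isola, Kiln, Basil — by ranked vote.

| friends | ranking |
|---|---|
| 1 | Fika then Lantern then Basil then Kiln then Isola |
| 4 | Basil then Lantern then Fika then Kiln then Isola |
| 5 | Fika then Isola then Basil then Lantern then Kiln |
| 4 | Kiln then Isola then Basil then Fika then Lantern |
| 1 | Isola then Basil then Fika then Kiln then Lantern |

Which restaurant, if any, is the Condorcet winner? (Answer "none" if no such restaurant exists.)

none

Check each pair by majority over 15 ballots:
Fika vs Lantern: 1+5+4+1 = 11 for Fika, 4 for Lantern — Fika by 11–4.
Fika vs Isola: Fika wins 10–5.
Fika vs Kiln: 1+4+5+1 = 11 for Fika, 4 for Kiln — Fika by 11–4.
Fika–Basil: Basil 9–6.
Lantern–Isola: Isola 10–5.
Lantern vs Kiln: Lantern wins 10–5.
Lantern vs Basil: Lantern is ranked higher on 1 ballot, Basil on 14. Basil wins 14–1.
Isola vs Kiln: Kiln wins 9–6.
Isola vs Basil: Isola wins 10–5.
Kiln–Basil: Basil 11–4.
No restaurant is unbeaten: Fika loses to Basil; Lantern loses to Fika; Isola loses to Fika; Kiln loses to Fika; Basil loses to Isola. In particular Fika beats Isola beats Basil beats Fika is a majority cycle — no Condorcet winner exists.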